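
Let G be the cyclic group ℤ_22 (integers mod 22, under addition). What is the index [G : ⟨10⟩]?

2

|⟨10⟩| = 11 and |G| = 22.
By Lagrange, [G : H] = |G|/|H| = 22/11 = 2.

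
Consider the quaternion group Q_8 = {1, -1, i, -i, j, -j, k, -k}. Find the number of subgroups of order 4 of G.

3

|G| = 8 and 4 | 8, so subgroups of order 4 are possible by Lagrange.
The subgroups of order 4 are: {1, -1, i, -i}; {1, -1, j, -j}; {1, -1, k, -k}.
So G has 3 subgroups of order 4.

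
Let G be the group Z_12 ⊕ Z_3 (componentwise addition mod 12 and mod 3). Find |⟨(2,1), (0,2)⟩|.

18

|⟨(2,1)⟩| = 6 and |⟨(0,2)⟩| = 3, so |H| is a multiple of lcm(6, 3) = 6 and divides |G| = 36.
Closing under the operation: H = {(0,0), (0,1), (0,2), (2,0), (2,1), (2,2), (4,0), (4,1), (4,2), (6,0), (6,1), (6,2), (8,0), (8,1), (8,2), (10,0), (10,1), (10,2)}, so |H| = 18.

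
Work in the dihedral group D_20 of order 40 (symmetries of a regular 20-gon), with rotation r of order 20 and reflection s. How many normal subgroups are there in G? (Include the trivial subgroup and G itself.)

9

G has 48 subgroups. Checking conjugation-invariance by order — order 1: 1/1 normal; order 2: 1/21 normal; order 4: 1/11 normal; order 5: 1/1 normal; order 8: 0/5 normal; order 10: 1/5 normal; order 20: 3/3 normal; order 40: 1/1 normal.
Total normal subgroups: 9.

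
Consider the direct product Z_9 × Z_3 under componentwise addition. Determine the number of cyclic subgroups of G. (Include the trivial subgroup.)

8

A cyclic subgroup of order d is generated by each of its φ(d) elements of order d, so the cyclic subgroups of order d number (#elements of order d)/φ(d).
Cyclic subgroups by order — order 1: 1; order 3: 4; order 9: 3.
Total: 8.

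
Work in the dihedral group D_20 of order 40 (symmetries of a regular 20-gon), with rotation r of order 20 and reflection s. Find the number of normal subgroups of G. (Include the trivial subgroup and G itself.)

9

G has 48 subgroups. Checking conjugation-invariance by order — order 1: 1/1 normal; order 2: 1/21 normal; order 4: 1/11 normal; order 5: 1/1 normal; order 8: 0/5 normal; order 10: 1/5 normal; order 20: 3/3 normal; order 40: 1/1 normal.
Total normal subgroups: 9.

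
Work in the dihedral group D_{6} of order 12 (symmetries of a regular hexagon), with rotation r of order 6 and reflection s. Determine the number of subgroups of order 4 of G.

|G| = 12 and 4 | 12, so subgroups of order 4 are possible by Lagrange.
The subgroups of order 4 are: {e, r^3, r^2s, r^5s}; {e, r^3, s, r^3s}; {e, r^3, rs, r^4s}.
So G has 3 subgroups of order 4.

3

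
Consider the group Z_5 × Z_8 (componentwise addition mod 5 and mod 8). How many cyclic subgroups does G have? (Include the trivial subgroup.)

Group the elements of G by the cyclic subgroup they generate; each cyclic subgroup of order d accounts for φ(d) elements.
Cyclic subgroups by order — order 1: 1; order 2: 1; order 4: 1; order 5: 1; order 8: 1; order 10: 1; order 20: 1; order 40: 1.
Total: 8.

8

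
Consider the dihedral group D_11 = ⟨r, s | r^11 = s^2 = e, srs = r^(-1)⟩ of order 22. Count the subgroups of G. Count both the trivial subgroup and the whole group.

14

|G| = 22, so by Lagrange every subgroup order divides 22. Divisors: 1, 2, 11, 22.
Subgroups by order — order 1: 1; order 2: 11; order 11: 1; order 22: 1.
Total: 1 + 11 + 1 + 1 = 14.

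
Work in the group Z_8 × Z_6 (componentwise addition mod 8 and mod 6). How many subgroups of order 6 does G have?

|G| = 48 and 6 | 48, so subgroups of order 6 are possible by Lagrange.
The subgroups of order 6 are: {(0,0), (0,1), (0,2), (0,3), (0,4), (0,5)}; {(0,0), (0,2), (0,4), (4,0), (4,2), (4,4)}; {(0,0), (0,2), (0,4), (4,1), (4,3), (4,5)}.
So G has 3 subgroups of order 6.

3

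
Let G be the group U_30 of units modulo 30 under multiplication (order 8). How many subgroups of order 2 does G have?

|G| = 8 and 2 | 8, so subgroups of order 2 are possible by Lagrange.
The subgroups of order 2 are: {1, 11}; {1, 19}; {1, 29}.
So G has 3 subgroups of order 2.

3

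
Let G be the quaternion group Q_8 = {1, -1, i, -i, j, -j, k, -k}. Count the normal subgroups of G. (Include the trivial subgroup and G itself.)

G has 6 subgroups. Checking conjugation-invariance by order — order 1: 1/1 normal; order 2: 1/1 normal; order 4: 3/3 normal; order 8: 1/1 normal.
Total normal subgroups: 6.

6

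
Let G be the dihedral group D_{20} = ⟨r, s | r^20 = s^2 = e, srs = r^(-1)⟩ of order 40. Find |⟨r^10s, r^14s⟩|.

10

|⟨r^10s⟩| = 2 and |⟨r^14s⟩| = 2, so |H| is a multiple of lcm(2, 2) = 2 and divides |G| = 40.
Closing under the operation: H = {e, r^4, r^8, r^12, r^16, r^2s, r^6s, r^10s, r^14s, r^18s}, so |H| = 10.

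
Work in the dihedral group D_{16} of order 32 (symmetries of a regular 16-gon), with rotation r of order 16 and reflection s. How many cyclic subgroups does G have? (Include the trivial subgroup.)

Each element a generates a cyclic subgroup ⟨a⟩; distinct elements may generate the same one (a cyclic group of order d has φ(d) generators).
Cyclic subgroups by order — order 1: 1; order 2: 17; order 4: 1; order 8: 1; order 16: 1.
Total: 21.

21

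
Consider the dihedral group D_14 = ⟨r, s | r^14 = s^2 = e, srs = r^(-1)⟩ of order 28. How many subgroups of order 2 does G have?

|G| = 28 and 2 | 28, so subgroups of order 2 are possible by Lagrange.
The subgroups of order 2 are: {e, r^10s}; {e, r^11s}; {e, r^12s}; {e, r^13s}; … (15 in all).
So G has 15 subgroups of order 2.

15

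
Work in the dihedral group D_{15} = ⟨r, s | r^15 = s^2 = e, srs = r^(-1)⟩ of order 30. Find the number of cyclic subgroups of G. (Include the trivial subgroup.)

A cyclic subgroup of order d is generated by each of its φ(d) elements of order d, so the cyclic subgroups of order d number (#elements of order d)/φ(d).
Cyclic subgroups by order — order 1: 1; order 2: 15; order 3: 1; order 5: 1; order 15: 1.
Total: 19.

19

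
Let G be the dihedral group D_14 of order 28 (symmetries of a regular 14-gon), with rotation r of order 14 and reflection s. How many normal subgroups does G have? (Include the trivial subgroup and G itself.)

G has 28 subgroups. Checking conjugation-invariance by order — order 1: 1/1 normal; order 2: 1/15 normal; order 4: 0/7 normal; order 7: 1/1 normal; order 14: 3/3 normal; order 28: 1/1 normal.
Total normal subgroups: 7.

7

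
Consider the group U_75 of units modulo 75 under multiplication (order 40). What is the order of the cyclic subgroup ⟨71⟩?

10

Compute successive powers of 71 mod 75: 71, 16, 11, 31, 26, 46, 41, 61, …; 71^10 ≡ 1 (mod 75).
So |⟨71⟩| = 10.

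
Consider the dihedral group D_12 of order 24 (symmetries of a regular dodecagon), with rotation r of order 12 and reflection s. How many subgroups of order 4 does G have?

7

|G| = 24 and 4 | 24, so subgroups of order 4 are possible by Lagrange.
The subgroups of order 4 are: {e, r^6, r^4s, r^10s}; {e, r^6, r^5s, r^11s}; {e, r^6, r^2s, r^8s}; {e, r^3, r^6, r^9}; … (7 in all).
So G has 7 subgroups of order 4.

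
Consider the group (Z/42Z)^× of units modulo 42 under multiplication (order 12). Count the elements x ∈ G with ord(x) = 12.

0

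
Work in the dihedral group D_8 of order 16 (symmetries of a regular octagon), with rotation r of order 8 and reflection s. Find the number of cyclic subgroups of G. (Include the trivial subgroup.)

12

A cyclic subgroup of order d is generated by each of its φ(d) elements of order d, so the cyclic subgroups of order d number (#elements of order d)/φ(d).
Cyclic subgroups by order — order 1: 1; order 2: 9; order 4: 1; order 8: 1.
Total: 12.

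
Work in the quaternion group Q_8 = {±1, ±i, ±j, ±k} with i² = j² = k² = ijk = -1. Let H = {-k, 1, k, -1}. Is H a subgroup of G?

Yes

|H| = 4 divides |G| = 8, consistent with Lagrange.
H contains the identity, every element's inverse is in H, and H is closed under ·: it is a subgroup.
In fact H = ⟨-k⟩.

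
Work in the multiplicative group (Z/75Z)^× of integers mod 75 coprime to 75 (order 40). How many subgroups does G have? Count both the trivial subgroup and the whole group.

|G| = 40, so by Lagrange every subgroup order divides 40. Divisors: 1, 2, 4, 5, 8, 10, 20, 40.
Subgroups by order — order 1: 1; order 2: 3; order 4: 3; order 5: 1; order 8: 1; order 10: 3; order 20: 3; order 40: 1.
Total: 1 + 3 + 3 + 1 + 1 + 3 + 3 + 1 = 16.

16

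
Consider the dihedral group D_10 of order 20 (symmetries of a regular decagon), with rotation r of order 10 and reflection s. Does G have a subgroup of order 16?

16 does not divide |G| = 20, so by Lagrange no subgroup of order 16 exists.

No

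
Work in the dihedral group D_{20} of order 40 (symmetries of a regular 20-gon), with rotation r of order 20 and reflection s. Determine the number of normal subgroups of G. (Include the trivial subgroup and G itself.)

G has 48 subgroups. Checking conjugation-invariance by order — order 1: 1/1 normal; order 2: 1/21 normal; order 4: 1/11 normal; order 5: 1/1 normal; order 8: 0/5 normal; order 10: 1/5 normal; order 20: 3/3 normal; order 40: 1/1 normal.
Total normal subgroups: 9.

9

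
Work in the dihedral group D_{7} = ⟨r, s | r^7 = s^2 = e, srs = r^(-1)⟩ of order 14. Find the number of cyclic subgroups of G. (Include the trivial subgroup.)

9

A cyclic subgroup of order d is generated by each of its φ(d) elements of order d, so the cyclic subgroups of order d number (#elements of order d)/φ(d).
Cyclic subgroups by order — order 1: 1; order 2: 7; order 7: 1.
Total: 9.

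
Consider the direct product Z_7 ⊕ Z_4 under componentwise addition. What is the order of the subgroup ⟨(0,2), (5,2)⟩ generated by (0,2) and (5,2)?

14

|⟨(0,2)⟩| = 2 and |⟨(5,2)⟩| = 14, so |H| is a multiple of lcm(2, 14) = 14 and divides |G| = 28.
Closing under the operation: H = {(0,0), (0,2), (1,0), (1,2), (2,0), (2,2), (3,0), (3,2), (4,0), (4,2), (5,0), (5,2), (6,0), (6,2)}, so |H| = 14.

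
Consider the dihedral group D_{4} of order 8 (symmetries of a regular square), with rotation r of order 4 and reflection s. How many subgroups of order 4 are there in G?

|G| = 8 and 4 | 8, so subgroups of order 4 are possible by Lagrange.
The subgroups of order 4 are: {e, r, r^2, r^3}; {e, r^2, s, r^2s}; {e, r^2, rs, r^3s}.
So G has 3 subgroups of order 4.

3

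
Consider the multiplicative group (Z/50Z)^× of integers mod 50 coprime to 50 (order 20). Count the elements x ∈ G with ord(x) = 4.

The elements of order 4 are: 7, 43.
That's 2.

2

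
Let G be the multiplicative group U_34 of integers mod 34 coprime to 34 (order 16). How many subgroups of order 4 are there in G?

1

|G| = 16 and 4 | 16, so subgroups of order 4 are possible by Lagrange.
The subgroups of order 4 are: {1, 13, 21, 33}.
So G has 1 subgroup of order 4.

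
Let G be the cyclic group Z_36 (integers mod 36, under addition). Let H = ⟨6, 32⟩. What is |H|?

18

|⟨6⟩| = 6 and |⟨32⟩| = 9, so |H| is a multiple of lcm(6, 9) = 18 and divides |G| = 36.
Closing under the operation: H = {0, 2, 4, 6, 8, 10, 12, 14, 16, 18, 20, 22, 24, 26, 28, 30, 32, 34}, so |H| = 18.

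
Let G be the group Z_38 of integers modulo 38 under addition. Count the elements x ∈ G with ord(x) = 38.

18

In a cyclic group of order 38, the number of elements of order d (for d | 38) is φ(d).
φ(38) = 18.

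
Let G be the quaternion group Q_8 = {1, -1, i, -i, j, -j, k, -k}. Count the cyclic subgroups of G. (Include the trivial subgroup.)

Group the elements of G by the cyclic subgroup they generate; each cyclic subgroup of order d accounts for φ(d) elements.
Cyclic subgroups by order — order 1: 1; order 2: 1; order 4: 3.
Total: 5.

5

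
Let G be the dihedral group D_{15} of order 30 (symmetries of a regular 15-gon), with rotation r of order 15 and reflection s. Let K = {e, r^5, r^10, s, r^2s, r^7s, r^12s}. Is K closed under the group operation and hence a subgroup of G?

No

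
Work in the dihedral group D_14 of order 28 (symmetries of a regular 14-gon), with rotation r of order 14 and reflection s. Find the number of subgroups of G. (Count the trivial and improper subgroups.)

28

|G| = 28, so by Lagrange every subgroup order divides 28. Divisors: 1, 2, 4, 7, 14, 28.
Subgroups by order — order 1: 1; order 2: 15; order 4: 7; order 7: 1; order 14: 3; order 28: 1.
Total: 1 + 15 + 7 + 1 + 3 + 1 = 28.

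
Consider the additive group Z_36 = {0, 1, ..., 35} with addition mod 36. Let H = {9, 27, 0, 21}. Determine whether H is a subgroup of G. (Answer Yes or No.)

No

21 ∈ H but its inverse 15 ∉ H, so H is not a subgroup.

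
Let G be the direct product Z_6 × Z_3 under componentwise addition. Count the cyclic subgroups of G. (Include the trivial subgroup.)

Each element a generates a cyclic subgroup ⟨a⟩; distinct elements may generate the same one (a cyclic group of order d has φ(d) generators).
Cyclic subgroups by order — order 1: 1; order 2: 1; order 3: 4; order 6: 4.
Total: 10.

10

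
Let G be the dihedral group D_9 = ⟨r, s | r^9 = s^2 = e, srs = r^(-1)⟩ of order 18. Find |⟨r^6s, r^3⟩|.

|⟨r^6s⟩| = 2 and |⟨r^3⟩| = 3, so |H| is a multiple of lcm(2, 3) = 6 and divides |G| = 18.
Closing under the operation: H = {e, r^3, r^6, s, r^3s, r^6s}, so |H| = 6.

6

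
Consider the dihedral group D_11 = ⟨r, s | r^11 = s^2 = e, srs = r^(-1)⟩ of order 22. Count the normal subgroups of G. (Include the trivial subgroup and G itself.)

G has 14 subgroups. Checking conjugation-invariance by order — order 1: 1/1 normal; order 2: 0/11 normal; order 11: 1/1 normal; order 22: 1/1 normal.
Total normal subgroups: 3.

3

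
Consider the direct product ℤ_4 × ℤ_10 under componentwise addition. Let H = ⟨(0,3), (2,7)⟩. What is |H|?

20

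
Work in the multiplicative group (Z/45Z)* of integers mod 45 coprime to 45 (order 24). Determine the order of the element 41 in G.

Compute successive powers of 41 mod 45: 41, 16, 26, 31, 11, 1; 41^6 ≡ 1 (mod 45).
So |⟨41⟩| = 6.

6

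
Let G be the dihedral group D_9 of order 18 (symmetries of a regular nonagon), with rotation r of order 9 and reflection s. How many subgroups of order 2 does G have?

|G| = 18 and 2 | 18, so subgroups of order 2 are possible by Lagrange.
The subgroups of order 2 are: {e, r^2s}; {e, r^3s}; {e, r^4s}; {e, r^5s}; … (9 in all).
So G has 9 subgroups of order 2.

9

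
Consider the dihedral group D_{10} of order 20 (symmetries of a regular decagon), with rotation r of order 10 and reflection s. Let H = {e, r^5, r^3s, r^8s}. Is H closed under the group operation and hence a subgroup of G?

|H| = 4 divides |G| = 20, consistent with Lagrange.
H contains the identity, every element's inverse is in H, and H is closed under ·: it is a subgroup.

Yes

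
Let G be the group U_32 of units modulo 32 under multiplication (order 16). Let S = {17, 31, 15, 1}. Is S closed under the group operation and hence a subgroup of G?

|S| = 4 divides |G| = 16, consistent with Lagrange.
S contains the identity, every element's inverse is in S, and S is closed under ·: it is a subgroup.

Yes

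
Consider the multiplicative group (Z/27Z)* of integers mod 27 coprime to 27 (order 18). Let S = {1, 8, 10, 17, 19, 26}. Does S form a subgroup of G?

Yes

|S| = 6 divides |G| = 18, consistent with Lagrange.
S contains the identity, every element's inverse is in S, and S is closed under ·: it is a subgroup.
In fact S = ⟨17⟩.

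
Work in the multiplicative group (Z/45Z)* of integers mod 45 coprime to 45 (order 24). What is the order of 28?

Compute successive powers of 28 mod 45: 28, 19, 37, 1; 28^4 ≡ 1 (mod 45).
So |⟨28⟩| = 4.

4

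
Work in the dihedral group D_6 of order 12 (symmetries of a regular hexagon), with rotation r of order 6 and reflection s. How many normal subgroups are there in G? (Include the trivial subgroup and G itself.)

7

G has 16 subgroups. Checking conjugation-invariance by order — order 1: 1/1 normal; order 2: 1/7 normal; order 3: 1/1 normal; order 4: 0/3 normal; order 6: 3/3 normal; order 12: 1/1 normal.
Total normal subgroups: 7.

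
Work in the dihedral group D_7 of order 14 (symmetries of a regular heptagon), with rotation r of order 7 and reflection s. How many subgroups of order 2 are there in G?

|G| = 14 and 2 | 14, so subgroups of order 2 are possible by Lagrange.
The subgroups of order 2 are: {e, r^2s}; {e, r^3s}; {e, r^4s}; {e, r^5s}; … (7 in all).
So G has 7 subgroups of order 2.

7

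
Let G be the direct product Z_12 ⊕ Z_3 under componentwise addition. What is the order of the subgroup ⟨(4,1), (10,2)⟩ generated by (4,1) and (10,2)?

|⟨(4,1)⟩| = 3 and |⟨(10,2)⟩| = 6, so |H| is a multiple of lcm(3, 6) = 6 and divides |G| = 36.
Closing under the operation: H = {(0,0), (0,1), (0,2), (2,0), (2,1), (2,2), (4,0), (4,1), (4,2), (6,0), (6,1), (6,2), (8,0), (8,1), (8,2), (10,0), (10,1), (10,2)}, so |H| = 18.

18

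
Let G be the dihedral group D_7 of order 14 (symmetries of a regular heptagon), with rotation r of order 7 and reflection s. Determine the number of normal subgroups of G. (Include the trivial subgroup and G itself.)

G has 10 subgroups. Checking conjugation-invariance by order — order 1: 1/1 normal; order 2: 0/7 normal; order 7: 1/1 normal; order 14: 1/1 normal.
Total normal subgroups: 3.

3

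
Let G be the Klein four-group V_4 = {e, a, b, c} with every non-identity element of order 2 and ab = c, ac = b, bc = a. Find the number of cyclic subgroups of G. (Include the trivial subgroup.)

4

Group the elements of G by the cyclic subgroup they generate; each cyclic subgroup of order d accounts for φ(d) elements.
Cyclic subgroups by order — order 1: 1; order 2: 3.
Total: 4.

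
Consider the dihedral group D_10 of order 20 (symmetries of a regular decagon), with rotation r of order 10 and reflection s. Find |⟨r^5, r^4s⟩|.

|⟨r^5⟩| = 2 and |⟨r^4s⟩| = 2, so |H| is a multiple of lcm(2, 2) = 2 and divides |G| = 20.
Closing under the operation: H = {e, r^5, r^4s, r^9s}, so |H| = 4.

4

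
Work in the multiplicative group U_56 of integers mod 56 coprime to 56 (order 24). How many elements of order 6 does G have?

14

Enumerating element orders in G gives 14 elements of order 6.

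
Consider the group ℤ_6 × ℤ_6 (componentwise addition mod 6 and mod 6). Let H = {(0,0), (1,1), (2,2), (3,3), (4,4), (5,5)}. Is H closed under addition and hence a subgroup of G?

|H| = 6 divides |G| = 36, consistent with Lagrange.
H contains the identity, every element's inverse is in H, and H is closed under +: it is a subgroup.
In fact H = ⟨(5,5)⟩.

Yes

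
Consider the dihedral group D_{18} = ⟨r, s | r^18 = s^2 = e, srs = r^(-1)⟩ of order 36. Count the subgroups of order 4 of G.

|G| = 36 and 4 | 36, so subgroups of order 4 are possible by Lagrange.
The subgroups of order 4 are: {e, r^9, rs, r^10s}; {e, r^9, r^2s, r^11s}; {e, r^9, r^3s, r^12s}; {e, r^9, r^4s, r^13s}; … (9 in all).
So G has 9 subgroups of order 4.

9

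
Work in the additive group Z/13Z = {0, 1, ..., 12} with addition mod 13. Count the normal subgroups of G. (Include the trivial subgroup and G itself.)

2

G is abelian, so every subgroup is normal.
G has 2 subgroups in total, hence 2 normal subgroups.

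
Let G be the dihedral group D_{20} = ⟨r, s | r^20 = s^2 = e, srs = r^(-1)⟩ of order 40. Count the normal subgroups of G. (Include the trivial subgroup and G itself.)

G has 48 subgroups. Checking conjugation-invariance by order — order 1: 1/1 normal; order 2: 1/21 normal; order 4: 1/11 normal; order 5: 1/1 normal; order 8: 0/5 normal; order 10: 1/5 normal; order 20: 3/3 normal; order 40: 1/1 normal.
Total normal subgroups: 9.

9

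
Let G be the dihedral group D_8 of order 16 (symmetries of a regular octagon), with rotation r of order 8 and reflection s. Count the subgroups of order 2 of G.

|G| = 16 and 2 | 16, so subgroups of order 2 are possible by Lagrange.
The subgroups of order 2 are: {e, r^2s}; {e, r^3s}; {e, r^4}; {e, r^4s}; … (9 in all).
So G has 9 subgroups of order 2.

9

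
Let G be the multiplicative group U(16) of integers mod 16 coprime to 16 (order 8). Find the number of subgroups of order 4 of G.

3

|G| = 8 and 4 | 8, so subgroups of order 4 are possible by Lagrange.
The subgroups of order 4 are: {1, 3, 9, 11}; {1, 5, 9, 13}; {1, 7, 9, 15}.
So G has 3 subgroups of order 4.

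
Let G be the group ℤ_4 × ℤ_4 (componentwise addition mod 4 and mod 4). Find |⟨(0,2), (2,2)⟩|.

|⟨(0,2)⟩| = 2 and |⟨(2,2)⟩| = 2, so |H| is a multiple of lcm(2, 2) = 2 and divides |G| = 16.
Closing under the operation: H = {(0,0), (0,2), (2,0), (2,2)}, so |H| = 4.

4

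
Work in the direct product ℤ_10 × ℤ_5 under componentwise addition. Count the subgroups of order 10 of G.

6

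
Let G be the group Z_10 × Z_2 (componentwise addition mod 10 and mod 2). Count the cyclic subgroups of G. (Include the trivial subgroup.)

Group the elements of G by the cyclic subgroup they generate; each cyclic subgroup of order d accounts for φ(d) elements.
Cyclic subgroups by order — order 1: 1; order 2: 3; order 5: 1; order 10: 3.
Total: 8.

8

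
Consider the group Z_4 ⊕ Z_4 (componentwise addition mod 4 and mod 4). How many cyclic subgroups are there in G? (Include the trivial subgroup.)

10

Each element a generates a cyclic subgroup ⟨a⟩; distinct elements may generate the same one (a cyclic group of order d has φ(d) generators).
Cyclic subgroups by order — order 1: 1; order 2: 3; order 4: 6.
Total: 10.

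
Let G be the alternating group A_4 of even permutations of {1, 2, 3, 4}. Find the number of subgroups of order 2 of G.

3

|G| = 12 and 2 | 12, so subgroups of order 2 are possible by Lagrange.
The subgroups of order 2 are: {e, (1 2)(3 4)}; {e, (1 3)(2 4)}; {e, (1 4)(2 3)}.
So G has 3 subgroups of order 2.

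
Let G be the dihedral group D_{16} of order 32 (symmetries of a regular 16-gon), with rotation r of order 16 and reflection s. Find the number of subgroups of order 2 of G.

|G| = 32 and 2 | 32, so subgroups of order 2 are possible by Lagrange.
The subgroups of order 2 are: {e, r^10s}; {e, r^11s}; {e, r^12s}; {e, r^13s}; … (17 in all).
So G has 17 subgroups of order 2.

17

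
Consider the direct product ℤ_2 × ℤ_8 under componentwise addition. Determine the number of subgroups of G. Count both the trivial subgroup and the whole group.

|G| = 16, so by Lagrange every subgroup order divides 16. Divisors: 1, 2, 4, 8, 16.
Subgroups by order — order 1: 1; order 2: 3; order 4: 3; order 8: 3; order 16: 1.
Total: 1 + 3 + 3 + 3 + 1 = 11.

11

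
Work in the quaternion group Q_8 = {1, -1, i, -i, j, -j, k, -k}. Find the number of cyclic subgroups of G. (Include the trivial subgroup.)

Each element a generates a cyclic subgroup ⟨a⟩; distinct elements may generate the same one (a cyclic group of order d has φ(d) generators).
Cyclic subgroups by order — order 1: 1; order 2: 1; order 4: 3.
Total: 5.

5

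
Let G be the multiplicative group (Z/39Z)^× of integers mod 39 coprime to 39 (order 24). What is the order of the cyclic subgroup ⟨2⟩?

12

Compute successive powers of 2 mod 39: 2, 4, 8, 16, 32, 25, 11, 22, …; 2^12 ≡ 1 (mod 39).
So |⟨2⟩| = 12.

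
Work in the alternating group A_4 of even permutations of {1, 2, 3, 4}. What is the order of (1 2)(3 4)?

Computing powers of (1 2)(3 4): the smallest k with ((1 2)(3 4))^k = e is k = 2.

2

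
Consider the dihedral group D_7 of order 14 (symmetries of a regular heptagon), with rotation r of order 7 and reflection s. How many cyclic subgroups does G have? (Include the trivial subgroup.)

9

Group the elements of G by the cyclic subgroup they generate; each cyclic subgroup of order d accounts for φ(d) elements.
Cyclic subgroups by order — order 1: 1; order 2: 7; order 7: 1.
Total: 9.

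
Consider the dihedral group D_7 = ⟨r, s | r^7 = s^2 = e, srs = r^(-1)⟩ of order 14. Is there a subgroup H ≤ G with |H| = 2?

2 | 14. A subgroup of order 2 is {e, r^2s}.

Yes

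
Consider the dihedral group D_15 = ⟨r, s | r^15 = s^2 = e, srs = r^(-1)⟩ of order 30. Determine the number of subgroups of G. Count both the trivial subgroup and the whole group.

28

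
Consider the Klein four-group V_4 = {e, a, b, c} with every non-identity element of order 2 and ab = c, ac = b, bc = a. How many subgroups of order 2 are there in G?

3

|G| = 4 and 2 | 4, so subgroups of order 2 are possible by Lagrange.
The subgroups of order 2 are: {e, a}; {e, b}; {e, c}.
So G has 3 subgroups of order 2.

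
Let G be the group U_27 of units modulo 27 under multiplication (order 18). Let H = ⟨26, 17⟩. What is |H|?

|⟨26⟩| = 2 and |⟨17⟩| = 6, so |H| is a multiple of lcm(2, 6) = 6 and divides |G| = 18.
Closing under the operation: H = {1, 8, 10, 17, 19, 26}, so |H| = 6.

6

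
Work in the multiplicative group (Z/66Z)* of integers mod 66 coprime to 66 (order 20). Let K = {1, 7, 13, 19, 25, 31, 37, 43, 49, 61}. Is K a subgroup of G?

Yes

|K| = 10 divides |G| = 20, consistent with Lagrange.
K contains the identity, every element's inverse is in K, and K is closed under ·: it is a subgroup.
In fact K = ⟨7⟩.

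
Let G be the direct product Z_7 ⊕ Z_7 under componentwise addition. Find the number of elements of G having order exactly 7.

An element (a,b) has order lcm(ord(a), ord(b)); count pairs with lcm equal to 7.
Enumerating gives 48 such elements.

48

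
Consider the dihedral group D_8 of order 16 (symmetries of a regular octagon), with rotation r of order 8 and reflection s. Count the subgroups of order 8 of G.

|G| = 16 and 8 | 16, so subgroups of order 8 are possible by Lagrange.
The subgroups of order 8 are: {e, r, r^2, r^3, r^4, r^5, r^6, r^7}; {e, r^2, r^4, r^6, s, r^2s, r^4s, r^6s}; {e, r^2, r^4, r^6, rs, r^3s, r^5s, r^7s}.
So G has 3 subgroups of order 8.

3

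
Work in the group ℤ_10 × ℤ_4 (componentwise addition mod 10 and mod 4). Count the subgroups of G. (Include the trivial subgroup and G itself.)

16

|G| = 40, so by Lagrange every subgroup order divides 40. Divisors: 1, 2, 4, 5, 8, 10, 20, 40.
Subgroups by order — order 1: 1; order 2: 3; order 4: 3; order 5: 1; order 8: 1; order 10: 3; order 20: 3; order 40: 1.
Total: 1 + 3 + 3 + 1 + 1 + 3 + 3 + 1 = 16.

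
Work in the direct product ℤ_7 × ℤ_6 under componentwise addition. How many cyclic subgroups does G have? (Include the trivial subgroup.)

Group the elements of G by the cyclic subgroup they generate; each cyclic subgroup of order d accounts for φ(d) elements.
Cyclic subgroups by order — order 1: 1; order 2: 1; order 3: 1; order 6: 1; order 7: 1; order 14: 1; order 21: 1; order 42: 1.
Total: 8.

8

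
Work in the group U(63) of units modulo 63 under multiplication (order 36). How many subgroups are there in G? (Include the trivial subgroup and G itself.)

30

|G| = 36, so by Lagrange every subgroup order divides 36. Divisors: 1, 2, 3, 4, 6, 9, 12, 18, 36.
Subgroups by order — order 1: 1; order 2: 3; order 3: 4; order 4: 1; order 6: 12; order 9: 1; order 12: 4; order 18: 3; order 36: 1.
Total: 1 + 3 + 4 + 1 + 12 + 1 + 4 + 3 + 1 = 30.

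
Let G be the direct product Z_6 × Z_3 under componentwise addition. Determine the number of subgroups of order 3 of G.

|G| = 18 and 3 | 18, so subgroups of order 3 are possible by Lagrange.
The subgroups of order 3 are: {(0,0), (0,1), (0,2)}; {(0,0), (2,0), (4,0)}; {(0,0), (2,1), (4,2)}; {(0,0), (2,2), (4,1)}.
So G has 4 subgroups of order 3.

4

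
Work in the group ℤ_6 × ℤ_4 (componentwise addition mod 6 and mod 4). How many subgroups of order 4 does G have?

|G| = 24 and 4 | 24, so subgroups of order 4 are possible by Lagrange.
The subgroups of order 4 are: {(0,0), (0,1), (0,2), (0,3)}; {(0,0), (0,2), (3,0), (3,2)}; {(0,0), (0,2), (3,1), (3,3)}.
So G has 3 subgroups of order 4.

3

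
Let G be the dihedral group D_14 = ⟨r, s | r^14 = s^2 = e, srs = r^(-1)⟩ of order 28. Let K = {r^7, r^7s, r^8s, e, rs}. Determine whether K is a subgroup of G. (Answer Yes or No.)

No

|K| = 5 does not divide |G| = 28, so by Lagrange K is not a subgroup.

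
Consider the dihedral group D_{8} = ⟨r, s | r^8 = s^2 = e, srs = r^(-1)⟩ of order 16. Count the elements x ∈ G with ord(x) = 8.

The elements of order 8 are: r, r^3, r^5, r^7.
That's 4.

4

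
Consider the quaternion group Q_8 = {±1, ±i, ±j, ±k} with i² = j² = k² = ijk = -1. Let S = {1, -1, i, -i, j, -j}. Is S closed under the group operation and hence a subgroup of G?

No

|S| = 6 does not divide |G| = 8, so by Lagrange S is not a subgroup.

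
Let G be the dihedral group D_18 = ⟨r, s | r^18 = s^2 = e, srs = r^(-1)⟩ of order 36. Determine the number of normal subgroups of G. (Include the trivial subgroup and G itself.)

G has 45 subgroups. Checking conjugation-invariance by order — order 1: 1/1 normal; order 2: 1/19 normal; order 3: 1/1 normal; order 4: 0/9 normal; order 6: 1/7 normal; order 9: 1/1 normal; order 12: 0/3 normal; order 18: 3/3 normal; order 36: 1/1 normal.
Total normal subgroups: 9.

9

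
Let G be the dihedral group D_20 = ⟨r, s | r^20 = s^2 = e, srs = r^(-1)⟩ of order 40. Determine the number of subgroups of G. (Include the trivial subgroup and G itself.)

|G| = 40, so by Lagrange every subgroup order divides 40. Divisors: 1, 2, 4, 5, 8, 10, 20, 40.
Subgroups by order — order 1: 1; order 2: 21; order 4: 11; order 5: 1; order 8: 5; order 10: 5; order 20: 3; order 40: 1.
Total: 1 + 21 + 11 + 1 + 5 + 5 + 3 + 1 = 48.

48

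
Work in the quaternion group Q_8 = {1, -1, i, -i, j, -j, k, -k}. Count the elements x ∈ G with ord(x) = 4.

The elements of order 4 are: i, -i, j, -j, k, -k.
That's 6.

6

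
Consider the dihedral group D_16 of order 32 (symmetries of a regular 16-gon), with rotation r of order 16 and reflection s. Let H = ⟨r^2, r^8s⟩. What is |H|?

16

|⟨r^2⟩| = 8 and |⟨r^8s⟩| = 2, so |H| is a multiple of lcm(8, 2) = 8 and divides |G| = 32.
Closing under the operation: H = {e, r^2, r^4, r^6, r^8, r^10, r^12, r^14, s, r^2s, r^4s, r^6s, r^8s, r^10s, r^12s, r^14s}, so |H| = 16.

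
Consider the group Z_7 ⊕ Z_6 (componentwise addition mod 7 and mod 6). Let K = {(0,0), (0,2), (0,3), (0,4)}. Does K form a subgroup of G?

|K| = 4 does not divide |G| = 42, so by Lagrange K is not a subgroup.

No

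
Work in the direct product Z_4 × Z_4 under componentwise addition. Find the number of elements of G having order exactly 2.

3

An element (a,b) has order lcm(ord(a), ord(b)); count pairs with lcm equal to 2.
Enumerating gives 3 such elements.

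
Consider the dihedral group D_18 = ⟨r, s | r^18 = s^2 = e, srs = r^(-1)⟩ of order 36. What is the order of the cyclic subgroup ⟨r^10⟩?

Computing powers of r^10: the smallest k with (r^10)^k = e is k = 9.

9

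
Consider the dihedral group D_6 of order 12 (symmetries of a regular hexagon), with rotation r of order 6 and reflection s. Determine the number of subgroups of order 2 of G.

7

|G| = 12 and 2 | 12, so subgroups of order 2 are possible by Lagrange.
The subgroups of order 2 are: {e, r^2s}; {e, r^3}; {e, r^3s}; {e, r^4s}; … (7 in all).
So G has 7 subgroups of order 2.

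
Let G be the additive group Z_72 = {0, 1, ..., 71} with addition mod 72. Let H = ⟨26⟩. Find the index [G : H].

|⟨26⟩| = 36 and |G| = 72.
By Lagrange, [G : H] = |G|/|H| = 72/36 = 2.

2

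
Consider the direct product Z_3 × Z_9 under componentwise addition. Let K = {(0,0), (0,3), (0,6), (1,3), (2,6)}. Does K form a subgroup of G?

|K| = 5 does not divide |G| = 27, so by Lagrange K is not a subgroup.

No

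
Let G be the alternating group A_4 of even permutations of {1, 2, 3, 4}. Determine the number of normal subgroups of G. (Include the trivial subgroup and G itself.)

G has 10 subgroups. Checking conjugation-invariance by order — order 1: 1/1 normal; order 2: 0/3 normal; order 3: 0/4 normal; order 4: 1/1 normal; order 12: 1/1 normal.
Total normal subgroups: 3.

3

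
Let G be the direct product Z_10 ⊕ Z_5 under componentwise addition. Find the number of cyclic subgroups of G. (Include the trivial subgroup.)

14

Group the elements of G by the cyclic subgroup they generate; each cyclic subgroup of order d accounts for φ(d) elements.
Cyclic subgroups by order — order 1: 1; order 2: 1; order 5: 6; order 10: 6.
Total: 14.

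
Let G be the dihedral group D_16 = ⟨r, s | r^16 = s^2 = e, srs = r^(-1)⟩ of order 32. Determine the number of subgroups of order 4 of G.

|G| = 32 and 4 | 32, so subgroups of order 4 are possible by Lagrange.
The subgroups of order 4 are: {e, r^8, r^2s, r^10s}; {e, r^8, r^3s, r^11s}; {e, r^4, r^8, r^12}; {e, r^8, r^4s, r^12s}; … (9 in all).
So G has 9 subgroups of order 4.

9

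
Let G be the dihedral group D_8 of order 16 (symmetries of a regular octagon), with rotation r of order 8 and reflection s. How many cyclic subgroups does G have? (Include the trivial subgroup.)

12

A cyclic subgroup of order d is generated by each of its φ(d) elements of order d, so the cyclic subgroups of order d number (#elements of order d)/φ(d).
Cyclic subgroups by order — order 1: 1; order 2: 9; order 4: 1; order 8: 1.
Total: 12.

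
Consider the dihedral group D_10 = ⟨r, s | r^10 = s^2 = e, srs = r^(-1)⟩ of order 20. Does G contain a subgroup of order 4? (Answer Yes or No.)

4 | 20. A subgroup of order 4 is {e, r^5, r^2s, r^7s}.

Yes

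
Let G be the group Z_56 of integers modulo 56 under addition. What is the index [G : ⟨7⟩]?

|⟨7⟩| = 8 and |G| = 56.
By Lagrange, [G : H] = |G|/|H| = 56/8 = 7.

7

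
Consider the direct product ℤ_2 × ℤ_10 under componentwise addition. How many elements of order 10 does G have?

An element (a,b) has order lcm(ord(a), ord(b)); count pairs with lcm equal to 10.
Enumerating gives 12 such elements.

12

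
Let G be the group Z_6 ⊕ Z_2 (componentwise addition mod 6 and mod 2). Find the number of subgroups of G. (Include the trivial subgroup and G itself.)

|G| = 12, so by Lagrange every subgroup order divides 12. Divisors: 1, 2, 3, 4, 6, 12.
Subgroups by order — order 1: 1; order 2: 3; order 3: 1; order 4: 1; order 6: 3; order 12: 1.
Total: 1 + 3 + 1 + 1 + 3 + 1 = 10.

10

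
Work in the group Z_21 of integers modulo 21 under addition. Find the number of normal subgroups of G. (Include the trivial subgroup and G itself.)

G is abelian, so every subgroup is normal.
G has 4 subgroups in total, hence 4 normal subgroups.

4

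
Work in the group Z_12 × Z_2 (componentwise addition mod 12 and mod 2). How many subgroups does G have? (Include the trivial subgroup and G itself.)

16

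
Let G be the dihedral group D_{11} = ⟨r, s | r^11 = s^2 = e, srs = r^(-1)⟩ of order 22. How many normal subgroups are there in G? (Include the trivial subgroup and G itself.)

3

G has 14 subgroups. Checking conjugation-invariance by order — order 1: 1/1 normal; order 2: 0/11 normal; order 11: 1/1 normal; order 22: 1/1 normal.
Total normal subgroups: 3.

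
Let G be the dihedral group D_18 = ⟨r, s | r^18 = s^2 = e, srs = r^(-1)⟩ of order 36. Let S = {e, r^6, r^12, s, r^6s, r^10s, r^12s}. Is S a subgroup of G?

|S| = 7 does not divide |G| = 36, so by Lagrange S is not a subgroup.

No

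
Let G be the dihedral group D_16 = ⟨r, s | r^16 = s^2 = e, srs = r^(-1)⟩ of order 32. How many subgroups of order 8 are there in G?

5

|G| = 32 and 8 | 32, so subgroups of order 8 are possible by Lagrange.
The subgroups of order 8 are: {e, r^2, r^4, r^6, r^8, r^10, r^12, r^14}; {e, r^4, r^8, r^12, r^2s, r^6s, r^10s, r^14s}; {e, r^4, r^8, r^12, r^3s, r^7s, r^11s, r^15s}; {e, r^4, r^8, r^12, s, r^4s, r^8s, r^12s}; … (5 in all).
So G has 5 subgroups of order 8.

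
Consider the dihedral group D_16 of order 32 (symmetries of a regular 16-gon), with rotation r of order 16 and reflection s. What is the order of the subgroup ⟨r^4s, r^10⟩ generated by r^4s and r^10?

16

|⟨r^4s⟩| = 2 and |⟨r^10⟩| = 8, so |H| is a multiple of lcm(2, 8) = 8 and divides |G| = 32.
Closing under the operation: H = {e, r^2, r^4, r^6, r^8, r^10, r^12, r^14, s, r^2s, r^4s, r^6s, r^8s, r^10s, r^12s, r^14s}, so |H| = 16.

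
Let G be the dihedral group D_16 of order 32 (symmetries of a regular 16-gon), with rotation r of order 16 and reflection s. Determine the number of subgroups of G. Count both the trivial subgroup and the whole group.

|G| = 32, so by Lagrange every subgroup order divides 32. Divisors: 1, 2, 4, 8, 16, 32.
Subgroups by order — order 1: 1; order 2: 17; order 4: 9; order 8: 5; order 16: 3; order 32: 1.
Total: 1 + 17 + 9 + 5 + 3 + 1 = 36.

36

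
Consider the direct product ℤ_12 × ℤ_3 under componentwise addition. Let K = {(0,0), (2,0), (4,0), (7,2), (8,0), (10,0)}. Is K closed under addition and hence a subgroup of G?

No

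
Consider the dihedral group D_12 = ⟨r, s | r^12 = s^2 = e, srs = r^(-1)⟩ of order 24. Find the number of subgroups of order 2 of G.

|G| = 24 and 2 | 24, so subgroups of order 2 are possible by Lagrange.
The subgroups of order 2 are: {e, r^10s}; {e, r^11s}; {e, r^2s}; {e, r^3s}; … (13 in all).
So G has 13 subgroups of order 2.

13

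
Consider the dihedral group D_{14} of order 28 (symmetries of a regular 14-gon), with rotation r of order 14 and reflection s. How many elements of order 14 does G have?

The elements of order 14 are: r, r^3, r^5, r^9, r^11, r^13.
That's 6.

6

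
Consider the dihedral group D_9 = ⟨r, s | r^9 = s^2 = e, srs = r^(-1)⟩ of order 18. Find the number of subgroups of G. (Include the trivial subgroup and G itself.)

|G| = 18, so by Lagrange every subgroup order divides 18. Divisors: 1, 2, 3, 6, 9, 18.
Subgroups by order — order 1: 1; order 2: 9; order 3: 1; order 6: 3; order 9: 1; order 18: 1.
Total: 1 + 9 + 1 + 3 + 1 + 1 = 16.

16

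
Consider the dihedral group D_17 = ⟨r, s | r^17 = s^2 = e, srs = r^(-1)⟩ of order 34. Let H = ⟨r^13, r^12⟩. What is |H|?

17

|⟨r^13⟩| = 17 and |⟨r^12⟩| = 17, so |H| is a multiple of lcm(17, 17) = 17 and divides |G| = 34.
Closing under the operation: H = {e, r, r^2, r^3, r^4, r^5, r^6, r^7, r^8, r^9, r^10, r^11, r^12, r^13, r^14, r^15, r^16}, so |H| = 17.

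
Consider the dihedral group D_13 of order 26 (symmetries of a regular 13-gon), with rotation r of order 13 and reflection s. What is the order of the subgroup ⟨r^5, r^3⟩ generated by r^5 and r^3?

|⟨r^5⟩| = 13 and |⟨r^3⟩| = 13, so |H| is a multiple of lcm(13, 13) = 13 and divides |G| = 26.
Closing under the operation: H = {e, r, r^2, r^3, r^4, r^5, r^6, r^7, r^8, r^9, r^10, r^11, r^12}, so |H| = 13.

13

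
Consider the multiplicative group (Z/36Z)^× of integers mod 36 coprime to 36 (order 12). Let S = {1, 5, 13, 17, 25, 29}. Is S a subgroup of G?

Yes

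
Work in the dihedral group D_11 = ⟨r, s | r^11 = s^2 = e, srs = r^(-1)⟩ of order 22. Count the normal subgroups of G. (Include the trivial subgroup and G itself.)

G has 14 subgroups. Checking conjugation-invariance by order — order 1: 1/1 normal; order 2: 0/11 normal; order 11: 1/1 normal; order 22: 1/1 normal.
Total normal subgroups: 3.

3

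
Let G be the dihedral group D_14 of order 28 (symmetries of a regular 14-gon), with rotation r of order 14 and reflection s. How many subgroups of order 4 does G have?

7

|G| = 28 and 4 | 28, so subgroups of order 4 are possible by Lagrange.
The subgroups of order 4 are: {e, r^7, r^3s, r^10s}; {e, r^7, r^4s, r^11s}; {e, r^7, r^5s, r^12s}; {e, r^7, r^6s, r^13s}; … (7 in all).
So G has 7 subgroups of order 4.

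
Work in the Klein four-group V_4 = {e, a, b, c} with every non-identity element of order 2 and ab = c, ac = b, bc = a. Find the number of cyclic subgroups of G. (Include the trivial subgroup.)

Group the elements of G by the cyclic subgroup they generate; each cyclic subgroup of order d accounts for φ(d) elements.
Cyclic subgroups by order — order 1: 1; order 2: 3.
Total: 4.

4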